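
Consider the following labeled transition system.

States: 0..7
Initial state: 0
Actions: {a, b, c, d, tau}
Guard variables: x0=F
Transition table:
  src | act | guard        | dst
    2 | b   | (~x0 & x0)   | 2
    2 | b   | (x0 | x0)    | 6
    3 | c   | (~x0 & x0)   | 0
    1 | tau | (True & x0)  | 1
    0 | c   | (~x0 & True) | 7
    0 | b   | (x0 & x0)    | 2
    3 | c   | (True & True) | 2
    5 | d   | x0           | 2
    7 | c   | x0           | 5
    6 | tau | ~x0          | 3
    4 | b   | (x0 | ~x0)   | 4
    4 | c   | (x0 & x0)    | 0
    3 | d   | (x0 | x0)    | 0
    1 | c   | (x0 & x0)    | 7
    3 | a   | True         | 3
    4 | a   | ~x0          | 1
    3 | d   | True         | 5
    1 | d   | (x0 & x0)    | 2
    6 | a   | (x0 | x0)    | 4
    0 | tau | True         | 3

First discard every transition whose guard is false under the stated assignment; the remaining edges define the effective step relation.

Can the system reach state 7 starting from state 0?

8 transition(s) survive guard evaluation.
Layer 0: {0}
Layer 1: {3,7}  total {0,3,7}
Layer 2: {2,5}  total {0,2,3,5,7}
Reachable = {0,2,3,5,7}
trace reaching 7: c

Answer: REACHABLE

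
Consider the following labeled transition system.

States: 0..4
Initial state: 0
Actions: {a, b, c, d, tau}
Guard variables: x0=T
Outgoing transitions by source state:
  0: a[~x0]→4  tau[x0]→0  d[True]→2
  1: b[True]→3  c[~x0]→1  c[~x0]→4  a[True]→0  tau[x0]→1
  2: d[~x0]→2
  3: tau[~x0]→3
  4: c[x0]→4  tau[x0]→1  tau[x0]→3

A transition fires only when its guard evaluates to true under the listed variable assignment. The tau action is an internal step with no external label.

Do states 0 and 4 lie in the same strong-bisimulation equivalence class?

Bisimulation quotient by refinement:
  P[0] = {{0,1,2,3,4}}
  P[1] = {{0},{1},{2,3},{4}}
4 equivalence class(es) (converged in 2)
class of 0: {0}; class of 4: {4}

Answer: NOT BISIMILAR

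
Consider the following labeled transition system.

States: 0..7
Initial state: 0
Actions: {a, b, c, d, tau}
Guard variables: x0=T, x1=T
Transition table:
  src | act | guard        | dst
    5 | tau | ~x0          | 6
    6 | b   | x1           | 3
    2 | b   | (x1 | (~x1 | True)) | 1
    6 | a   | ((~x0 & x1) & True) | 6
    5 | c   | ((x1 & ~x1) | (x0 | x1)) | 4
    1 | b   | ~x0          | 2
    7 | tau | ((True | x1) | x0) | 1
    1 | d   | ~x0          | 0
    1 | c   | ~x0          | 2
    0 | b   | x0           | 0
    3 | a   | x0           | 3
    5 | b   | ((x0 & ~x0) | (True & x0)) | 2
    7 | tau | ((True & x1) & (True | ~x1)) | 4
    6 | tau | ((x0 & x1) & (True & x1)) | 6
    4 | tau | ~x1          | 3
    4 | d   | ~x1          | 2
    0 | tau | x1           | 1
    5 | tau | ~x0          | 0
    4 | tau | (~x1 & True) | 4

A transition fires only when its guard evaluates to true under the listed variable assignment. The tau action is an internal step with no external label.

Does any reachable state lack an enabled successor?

Answer: DEADLOCK at state 1

Working:
Reach set: {0,1}
  0: b→0  tau→1  [2 out]
  1: ∅  [no exit]
Path to 1: tau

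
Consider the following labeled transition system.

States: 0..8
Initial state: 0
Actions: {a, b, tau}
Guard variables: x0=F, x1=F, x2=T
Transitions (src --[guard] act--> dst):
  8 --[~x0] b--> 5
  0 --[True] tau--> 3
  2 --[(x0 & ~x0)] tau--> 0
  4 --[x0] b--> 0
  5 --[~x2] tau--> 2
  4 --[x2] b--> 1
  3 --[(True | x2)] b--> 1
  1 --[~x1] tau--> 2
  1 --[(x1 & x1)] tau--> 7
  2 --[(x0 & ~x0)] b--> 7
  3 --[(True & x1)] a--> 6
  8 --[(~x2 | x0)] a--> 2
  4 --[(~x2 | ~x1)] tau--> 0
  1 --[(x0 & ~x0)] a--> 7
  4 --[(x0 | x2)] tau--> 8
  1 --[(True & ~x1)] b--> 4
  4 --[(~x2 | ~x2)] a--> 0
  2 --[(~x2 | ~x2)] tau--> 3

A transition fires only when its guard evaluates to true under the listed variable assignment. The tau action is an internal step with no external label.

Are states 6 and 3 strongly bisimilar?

Answer: NOT BISIMILAR

Analysis:
Compute ~ classes (split until stable):
  π0 = {{0,1,2,3,4,5,6,7,8}}
  π1 = {{0},{1,4},{2,5,6,7},{3,8}}
  π2 = {{0},{1},{2,5,6,7},{3},{4},{8}}
Fixed point at round 3; 6 class(es).
6∈{2,5,6,7}, 3∈{3}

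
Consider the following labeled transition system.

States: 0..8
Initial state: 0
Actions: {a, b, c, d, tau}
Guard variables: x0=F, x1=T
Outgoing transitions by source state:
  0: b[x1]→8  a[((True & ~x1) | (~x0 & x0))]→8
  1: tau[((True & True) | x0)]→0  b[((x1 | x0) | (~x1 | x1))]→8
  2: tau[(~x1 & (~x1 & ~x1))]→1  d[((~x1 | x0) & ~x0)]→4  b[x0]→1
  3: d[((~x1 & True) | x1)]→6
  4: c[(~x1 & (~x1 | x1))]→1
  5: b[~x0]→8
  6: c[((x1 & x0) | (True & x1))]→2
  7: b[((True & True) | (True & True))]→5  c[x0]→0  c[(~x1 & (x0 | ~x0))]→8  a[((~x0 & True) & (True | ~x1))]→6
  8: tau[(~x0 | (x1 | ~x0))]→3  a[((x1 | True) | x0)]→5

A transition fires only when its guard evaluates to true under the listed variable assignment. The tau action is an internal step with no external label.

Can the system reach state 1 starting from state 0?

Answer: UNREACHABLE

Trace:
Guard filter leaves 10 enabled edge(s).
L0 = {0}
L1 = {8}  total {0,8}
L2 = {3,5}  total {0,3,5,8}
L3 = {6}  total {0,3,5,6,8}
L4 = {2}  total {0,2,3,5,6,8}
R = {0,2,3,5,6,8}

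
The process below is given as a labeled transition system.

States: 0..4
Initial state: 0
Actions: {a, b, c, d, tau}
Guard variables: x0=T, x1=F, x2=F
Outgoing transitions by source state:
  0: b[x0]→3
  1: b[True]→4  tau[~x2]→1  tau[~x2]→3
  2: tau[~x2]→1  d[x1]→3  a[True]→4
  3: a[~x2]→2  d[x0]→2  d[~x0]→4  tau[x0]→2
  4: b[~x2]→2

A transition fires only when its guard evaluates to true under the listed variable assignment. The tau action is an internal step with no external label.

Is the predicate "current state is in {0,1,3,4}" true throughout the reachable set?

Allowed set {0,1,3,4}
Reachable = {0,1,2,3,4}
  0: safe
  1: safe
  2: VIOLATES
  3: safe
  4: safe
witness against invariant: b·a → 2

Answer: INVARIANT VIOLATED at state 2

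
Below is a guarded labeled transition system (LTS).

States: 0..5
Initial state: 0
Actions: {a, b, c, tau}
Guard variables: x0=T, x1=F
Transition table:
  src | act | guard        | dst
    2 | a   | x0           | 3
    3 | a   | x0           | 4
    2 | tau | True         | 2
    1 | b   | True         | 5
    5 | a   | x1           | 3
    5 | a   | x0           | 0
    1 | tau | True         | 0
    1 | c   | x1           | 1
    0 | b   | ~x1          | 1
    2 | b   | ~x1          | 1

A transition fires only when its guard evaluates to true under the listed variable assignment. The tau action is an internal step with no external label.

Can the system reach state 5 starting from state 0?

After dropping false guards: 8 live edges.
Layer 0: {0}
Layer 1: {1}  cumulative {0,1}
Layer 2: {5}  cumulative {0,1,5}
R = {0,1,5}
trace reaching 5: b·b

Answer: REACHABLE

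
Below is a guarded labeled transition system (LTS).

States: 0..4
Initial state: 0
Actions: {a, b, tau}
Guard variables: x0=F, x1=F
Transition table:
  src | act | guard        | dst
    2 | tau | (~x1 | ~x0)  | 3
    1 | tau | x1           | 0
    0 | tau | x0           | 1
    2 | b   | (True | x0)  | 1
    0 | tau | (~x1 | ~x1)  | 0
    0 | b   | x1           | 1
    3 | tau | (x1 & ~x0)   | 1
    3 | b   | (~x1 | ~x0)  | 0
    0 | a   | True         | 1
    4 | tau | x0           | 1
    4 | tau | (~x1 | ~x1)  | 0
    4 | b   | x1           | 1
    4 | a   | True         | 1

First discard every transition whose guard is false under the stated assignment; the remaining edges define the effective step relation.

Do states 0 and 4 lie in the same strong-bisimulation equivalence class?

Bisimulation quotient by refinement:
  P[0] = {{0,1,2,3,4}}
  P[1] = {{0,4},{1},{2},{3}}
Fixed point at round 2; 4 class(es).
0∈{0,4}, 4∈{0,4}

Answer: BISIMILAR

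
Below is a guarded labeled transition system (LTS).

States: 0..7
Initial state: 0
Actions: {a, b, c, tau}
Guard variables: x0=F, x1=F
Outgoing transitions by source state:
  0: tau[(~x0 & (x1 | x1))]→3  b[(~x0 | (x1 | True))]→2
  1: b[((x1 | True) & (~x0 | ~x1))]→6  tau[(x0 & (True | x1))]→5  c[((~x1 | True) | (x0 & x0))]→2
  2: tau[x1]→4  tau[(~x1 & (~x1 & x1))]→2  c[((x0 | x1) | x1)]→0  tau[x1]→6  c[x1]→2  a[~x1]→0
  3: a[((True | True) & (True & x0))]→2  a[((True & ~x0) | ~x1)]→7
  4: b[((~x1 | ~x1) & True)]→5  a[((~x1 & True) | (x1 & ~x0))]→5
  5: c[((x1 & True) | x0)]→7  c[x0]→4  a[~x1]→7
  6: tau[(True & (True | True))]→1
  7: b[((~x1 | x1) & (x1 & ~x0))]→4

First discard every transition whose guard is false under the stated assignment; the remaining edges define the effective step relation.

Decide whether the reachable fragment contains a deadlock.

R = {0,2}
  0: b→2  [deg 1]
  2: a→0  [deg 1]

Answer: DEADLOCK-FREE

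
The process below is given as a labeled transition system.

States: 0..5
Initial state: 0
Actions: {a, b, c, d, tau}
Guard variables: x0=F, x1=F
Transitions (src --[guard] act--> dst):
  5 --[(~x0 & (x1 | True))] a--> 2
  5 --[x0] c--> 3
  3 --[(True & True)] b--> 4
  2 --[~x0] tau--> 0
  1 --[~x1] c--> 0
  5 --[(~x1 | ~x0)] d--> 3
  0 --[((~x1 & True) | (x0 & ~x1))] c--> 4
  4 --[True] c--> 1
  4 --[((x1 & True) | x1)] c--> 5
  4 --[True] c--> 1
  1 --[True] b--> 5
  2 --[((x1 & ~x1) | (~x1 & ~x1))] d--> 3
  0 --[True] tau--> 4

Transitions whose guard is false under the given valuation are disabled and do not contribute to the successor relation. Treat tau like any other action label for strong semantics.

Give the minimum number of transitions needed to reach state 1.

Layered search for 1:
  L0 = {0}
  L1 = {4}
  L2 = {1}
first hit 1 at d=2 via c·c

Answer: 2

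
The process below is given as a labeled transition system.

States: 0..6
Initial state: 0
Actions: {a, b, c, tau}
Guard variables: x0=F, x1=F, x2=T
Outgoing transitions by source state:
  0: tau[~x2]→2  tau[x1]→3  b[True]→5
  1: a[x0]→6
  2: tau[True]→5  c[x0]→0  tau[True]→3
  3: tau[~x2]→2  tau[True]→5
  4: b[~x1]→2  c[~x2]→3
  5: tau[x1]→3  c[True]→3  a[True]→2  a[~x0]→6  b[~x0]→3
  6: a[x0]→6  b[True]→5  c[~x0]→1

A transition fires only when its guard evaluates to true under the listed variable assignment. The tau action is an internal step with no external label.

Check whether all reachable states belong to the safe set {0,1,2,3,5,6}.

Inv-set: {0,1,2,3,5,6}
Reach set: {0,1,2,3,5,6}
  0: ✓
  1: ✓
  2: ✓
  3: ✓
  5: ✓
  6: ✓

Answer: INVARIANT HOLDS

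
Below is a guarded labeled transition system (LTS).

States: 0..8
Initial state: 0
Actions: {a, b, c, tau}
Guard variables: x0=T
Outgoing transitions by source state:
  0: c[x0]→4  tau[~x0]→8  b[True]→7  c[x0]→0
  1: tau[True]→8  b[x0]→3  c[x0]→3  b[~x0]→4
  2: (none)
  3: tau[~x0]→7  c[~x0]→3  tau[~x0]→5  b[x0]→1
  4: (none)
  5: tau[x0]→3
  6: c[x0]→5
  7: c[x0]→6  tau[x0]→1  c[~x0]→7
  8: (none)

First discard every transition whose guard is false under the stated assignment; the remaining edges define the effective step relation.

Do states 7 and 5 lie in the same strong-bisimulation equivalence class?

Compute ~ classes (split until stable):
  P[0] = {{0,1,2,3,4,5,6,7,8}}
  P[1] = {{0},{1},{2,4,8},{3},{5},{6},{7}}
7 equivalence class(es) (converged in 2)
class of 7: {7}; class of 5: {5}

Answer: NOT BISIMILAR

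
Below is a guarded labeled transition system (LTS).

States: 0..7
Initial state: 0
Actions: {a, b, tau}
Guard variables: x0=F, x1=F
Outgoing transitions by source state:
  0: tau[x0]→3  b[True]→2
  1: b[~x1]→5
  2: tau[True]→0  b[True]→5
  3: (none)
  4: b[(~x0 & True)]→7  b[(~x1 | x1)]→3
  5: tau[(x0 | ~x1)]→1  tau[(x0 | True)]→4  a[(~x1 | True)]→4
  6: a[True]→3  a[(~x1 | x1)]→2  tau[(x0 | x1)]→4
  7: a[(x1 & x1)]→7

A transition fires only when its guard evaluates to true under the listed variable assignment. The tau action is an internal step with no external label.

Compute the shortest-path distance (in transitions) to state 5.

Breadth-first toward 5:
  depth 0: {0}
  depth 1: {2}
  depth 2: {5}
5 enters at depth 2; path b·b

Answer: 2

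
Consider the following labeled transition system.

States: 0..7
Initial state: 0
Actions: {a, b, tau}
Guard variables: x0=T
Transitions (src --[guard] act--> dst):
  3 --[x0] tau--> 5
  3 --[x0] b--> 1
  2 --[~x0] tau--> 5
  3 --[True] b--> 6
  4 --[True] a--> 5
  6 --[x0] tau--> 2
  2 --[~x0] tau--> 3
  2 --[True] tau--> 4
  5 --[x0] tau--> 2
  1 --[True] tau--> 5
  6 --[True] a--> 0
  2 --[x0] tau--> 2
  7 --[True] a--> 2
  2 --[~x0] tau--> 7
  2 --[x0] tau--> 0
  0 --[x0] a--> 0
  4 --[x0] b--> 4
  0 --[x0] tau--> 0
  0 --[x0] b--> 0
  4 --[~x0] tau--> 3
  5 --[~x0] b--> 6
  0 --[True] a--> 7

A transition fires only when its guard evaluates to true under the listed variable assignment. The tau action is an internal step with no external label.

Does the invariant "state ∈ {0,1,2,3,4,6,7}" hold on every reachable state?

Inv-set: {0,1,2,3,4,6,7}
Reach set: {0,2,4,5,7}
  0: ok
  2: ok
  4: ok
  5: outside
  7: ok
witness against invariant: a·a·tau·a → 5

Answer: INVARIANT VIOLATED at state 5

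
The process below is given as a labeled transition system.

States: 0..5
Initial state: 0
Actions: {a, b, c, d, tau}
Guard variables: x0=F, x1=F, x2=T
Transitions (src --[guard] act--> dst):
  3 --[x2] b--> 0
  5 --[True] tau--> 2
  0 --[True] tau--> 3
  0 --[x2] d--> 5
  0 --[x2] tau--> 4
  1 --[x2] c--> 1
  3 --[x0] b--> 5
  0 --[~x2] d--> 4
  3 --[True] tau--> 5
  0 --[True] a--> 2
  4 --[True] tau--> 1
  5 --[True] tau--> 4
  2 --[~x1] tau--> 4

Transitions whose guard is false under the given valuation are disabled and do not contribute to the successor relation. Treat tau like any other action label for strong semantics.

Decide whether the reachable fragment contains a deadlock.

Answer: DEADLOCK-FREE

Trace:
Reach set: {0,1,2,3,4,5}
  0: a→2  d→5  tau→3  tau→4  [4 exit(s)]
  1: c→1  [1 exit(s)]
  2: tau→4  [1 exit(s)]
  3: b→0  tau→5  [2 exit(s)]
  4: tau→1  [1 exit(s)]
  5: tau→2  tau→4  [2 exit(s)]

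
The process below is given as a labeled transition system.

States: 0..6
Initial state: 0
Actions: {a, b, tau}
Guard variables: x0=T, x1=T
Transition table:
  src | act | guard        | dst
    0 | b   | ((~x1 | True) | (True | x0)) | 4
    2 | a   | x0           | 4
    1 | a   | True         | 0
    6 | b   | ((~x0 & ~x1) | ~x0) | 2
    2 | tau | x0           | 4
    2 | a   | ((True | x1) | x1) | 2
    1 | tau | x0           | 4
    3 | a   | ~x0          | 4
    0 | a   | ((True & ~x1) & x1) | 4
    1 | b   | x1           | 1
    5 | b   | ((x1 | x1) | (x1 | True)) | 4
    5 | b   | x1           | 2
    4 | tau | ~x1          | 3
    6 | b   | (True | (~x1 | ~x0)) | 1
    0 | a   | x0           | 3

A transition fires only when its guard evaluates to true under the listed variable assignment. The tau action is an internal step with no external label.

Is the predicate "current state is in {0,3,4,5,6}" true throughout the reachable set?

Allowed set {0,3,4,5,6}
Reach set: {0,3,4}
  0: ✓
  3: ✓
  4: ✓

Answer: INVARIANT HOLDS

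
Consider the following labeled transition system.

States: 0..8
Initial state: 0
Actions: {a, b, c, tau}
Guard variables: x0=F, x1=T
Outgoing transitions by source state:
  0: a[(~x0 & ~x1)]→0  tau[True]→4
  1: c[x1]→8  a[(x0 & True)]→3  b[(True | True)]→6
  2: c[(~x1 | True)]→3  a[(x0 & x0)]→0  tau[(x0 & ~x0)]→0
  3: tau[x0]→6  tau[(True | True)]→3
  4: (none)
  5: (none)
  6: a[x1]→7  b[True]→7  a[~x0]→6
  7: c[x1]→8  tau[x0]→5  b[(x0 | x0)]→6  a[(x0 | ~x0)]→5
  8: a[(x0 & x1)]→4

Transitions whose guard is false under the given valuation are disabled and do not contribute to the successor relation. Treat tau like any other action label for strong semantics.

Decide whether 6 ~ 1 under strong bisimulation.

Refine partition for ~:
  π0 = {{0,1,2,3,4,5,6,7,8}}
  π1 = {{0,3},{1},{2},{4,5,8},{6},{7}}
  π2 = {{0},{1},{2},{3},{4,5,8},{6},{7}}
stable after 3 split(s): 7 block(s)
class of 6: {6}; class of 1: {1}

Answer: NOT BISIMILAR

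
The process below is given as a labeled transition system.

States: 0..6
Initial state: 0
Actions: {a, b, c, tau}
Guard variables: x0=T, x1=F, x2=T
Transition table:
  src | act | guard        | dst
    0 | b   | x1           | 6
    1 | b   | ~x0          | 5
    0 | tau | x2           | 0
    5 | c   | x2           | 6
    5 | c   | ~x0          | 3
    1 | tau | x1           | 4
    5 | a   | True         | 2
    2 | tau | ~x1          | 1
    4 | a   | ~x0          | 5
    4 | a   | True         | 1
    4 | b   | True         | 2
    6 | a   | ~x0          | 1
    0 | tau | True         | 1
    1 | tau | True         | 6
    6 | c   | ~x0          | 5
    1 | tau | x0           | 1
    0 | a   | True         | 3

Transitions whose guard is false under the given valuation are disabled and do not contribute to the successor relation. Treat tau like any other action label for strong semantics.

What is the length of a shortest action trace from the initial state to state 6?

Breadth-first toward 6:
  depth 0: {0}
  depth 1: {1,3}
  depth 2: {6}
first hit 6 at d=2 via tau·tau

Answer: 2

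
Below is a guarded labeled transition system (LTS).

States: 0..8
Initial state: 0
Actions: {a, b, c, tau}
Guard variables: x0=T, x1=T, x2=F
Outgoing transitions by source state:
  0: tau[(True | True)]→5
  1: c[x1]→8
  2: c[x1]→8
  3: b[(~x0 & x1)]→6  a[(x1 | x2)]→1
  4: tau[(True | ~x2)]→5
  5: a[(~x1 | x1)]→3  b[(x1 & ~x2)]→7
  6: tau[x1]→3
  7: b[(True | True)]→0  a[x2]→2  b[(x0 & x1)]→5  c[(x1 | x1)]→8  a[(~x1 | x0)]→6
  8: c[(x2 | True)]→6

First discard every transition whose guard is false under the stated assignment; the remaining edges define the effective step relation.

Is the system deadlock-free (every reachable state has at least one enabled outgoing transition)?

Reach set: {0,1,3,5,6,7,8}
  0: tau→5  [1 exit(s)]
  1: c→8  [1 exit(s)]
  3: a→1  [1 exit(s)]
  5: a→3  b→7  [2 exit(s)]
  6: tau→3  [1 exit(s)]
  7: a→6  b→0  b→5  c→8  [4 exit(s)]
  8: c→6  [1 exit(s)]

Answer: DEADLOCK-FREE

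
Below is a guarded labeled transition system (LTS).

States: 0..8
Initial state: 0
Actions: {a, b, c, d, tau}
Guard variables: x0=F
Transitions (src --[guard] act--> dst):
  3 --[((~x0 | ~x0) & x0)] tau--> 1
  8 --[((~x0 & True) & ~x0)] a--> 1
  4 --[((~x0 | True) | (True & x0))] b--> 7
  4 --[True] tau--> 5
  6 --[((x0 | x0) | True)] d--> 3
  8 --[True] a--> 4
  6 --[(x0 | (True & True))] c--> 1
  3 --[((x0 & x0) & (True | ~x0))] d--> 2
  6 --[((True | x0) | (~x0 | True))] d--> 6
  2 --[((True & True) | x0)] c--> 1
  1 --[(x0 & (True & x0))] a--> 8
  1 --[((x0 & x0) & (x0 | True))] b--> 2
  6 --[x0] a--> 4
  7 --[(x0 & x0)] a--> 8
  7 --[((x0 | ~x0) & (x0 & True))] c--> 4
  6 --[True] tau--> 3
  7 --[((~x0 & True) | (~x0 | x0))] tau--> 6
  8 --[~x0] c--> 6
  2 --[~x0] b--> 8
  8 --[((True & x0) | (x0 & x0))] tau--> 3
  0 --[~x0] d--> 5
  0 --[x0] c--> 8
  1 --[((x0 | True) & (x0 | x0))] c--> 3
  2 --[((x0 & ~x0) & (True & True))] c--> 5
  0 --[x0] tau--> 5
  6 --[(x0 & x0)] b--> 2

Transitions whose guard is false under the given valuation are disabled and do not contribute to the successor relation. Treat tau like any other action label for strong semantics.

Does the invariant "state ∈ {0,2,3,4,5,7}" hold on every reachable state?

Answer: INVARIANT HOLDS

Working:
Inv-set: {0,2,3,4,5,7}
Reachable = {0,5}
  0: ok
  5: ok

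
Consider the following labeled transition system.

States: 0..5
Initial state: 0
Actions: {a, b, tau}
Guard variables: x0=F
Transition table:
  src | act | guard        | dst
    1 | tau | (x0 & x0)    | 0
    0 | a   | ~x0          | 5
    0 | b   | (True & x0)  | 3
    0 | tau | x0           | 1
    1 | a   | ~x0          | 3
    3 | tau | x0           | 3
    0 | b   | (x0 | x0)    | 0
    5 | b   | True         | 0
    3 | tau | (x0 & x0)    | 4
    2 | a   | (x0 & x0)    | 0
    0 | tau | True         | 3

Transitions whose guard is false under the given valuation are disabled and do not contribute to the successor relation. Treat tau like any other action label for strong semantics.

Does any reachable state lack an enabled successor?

R = {0,3,5}
  0: a→5  tau→3  [2 exit(s)]
  3: ∅  [no exit]
  5: b→0  [1 exit(s)]
trace reaching 3: tau

Answer: DEADLOCK at state 3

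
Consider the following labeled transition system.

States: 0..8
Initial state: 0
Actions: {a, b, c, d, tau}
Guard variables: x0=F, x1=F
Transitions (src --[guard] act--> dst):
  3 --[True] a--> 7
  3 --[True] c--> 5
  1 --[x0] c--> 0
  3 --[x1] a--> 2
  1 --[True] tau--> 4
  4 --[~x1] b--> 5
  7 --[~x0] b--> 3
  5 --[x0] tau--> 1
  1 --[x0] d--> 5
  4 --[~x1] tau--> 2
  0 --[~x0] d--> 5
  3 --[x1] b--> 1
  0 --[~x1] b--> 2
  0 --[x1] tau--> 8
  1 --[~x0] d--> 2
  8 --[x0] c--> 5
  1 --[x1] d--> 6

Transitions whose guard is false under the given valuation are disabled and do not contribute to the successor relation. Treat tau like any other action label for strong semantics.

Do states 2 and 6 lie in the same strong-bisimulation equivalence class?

Answer: BISIMILAR

Working:
Compute ~ classes (split until stable):
  π0 = {{0,1,2,3,4,5,6,7,8}}
  π1 = {{0},{1},{2,5,6,8},{3},{4},{7}}
Fixed point at round 2; 6 class(es).
class of 2: {2,5,6,8}; class of 6: {2,5,6,8}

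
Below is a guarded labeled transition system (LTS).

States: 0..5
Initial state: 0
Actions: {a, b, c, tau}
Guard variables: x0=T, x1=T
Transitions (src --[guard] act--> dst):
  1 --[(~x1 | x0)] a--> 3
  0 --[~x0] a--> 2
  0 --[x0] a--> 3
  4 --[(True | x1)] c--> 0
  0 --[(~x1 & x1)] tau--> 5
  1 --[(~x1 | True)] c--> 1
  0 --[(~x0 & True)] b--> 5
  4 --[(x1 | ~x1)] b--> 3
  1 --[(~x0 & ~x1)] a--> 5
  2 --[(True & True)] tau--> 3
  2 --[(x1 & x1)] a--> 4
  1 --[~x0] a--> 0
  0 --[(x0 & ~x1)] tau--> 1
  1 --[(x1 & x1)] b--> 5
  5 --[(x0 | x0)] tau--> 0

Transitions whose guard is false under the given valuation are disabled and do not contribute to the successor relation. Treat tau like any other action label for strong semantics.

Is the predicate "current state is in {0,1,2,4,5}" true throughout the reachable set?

Safe = {0,1,2,4,5}
Reachable = {0,3}
  0: safe
  3: VIOLATES
witness against invariant: a → 3

Answer: INVARIANT VIOLATED at state 3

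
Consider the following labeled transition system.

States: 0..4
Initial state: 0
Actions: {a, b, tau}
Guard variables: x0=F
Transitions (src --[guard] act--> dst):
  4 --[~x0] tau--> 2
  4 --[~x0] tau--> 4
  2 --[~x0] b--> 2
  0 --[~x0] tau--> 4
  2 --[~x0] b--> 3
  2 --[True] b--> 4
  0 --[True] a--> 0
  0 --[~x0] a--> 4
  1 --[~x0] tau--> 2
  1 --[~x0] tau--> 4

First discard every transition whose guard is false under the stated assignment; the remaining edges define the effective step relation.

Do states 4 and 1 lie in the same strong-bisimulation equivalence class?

Bisimulation quotient by refinement:
  P[0] = {{0,1,2,3,4}}
  P[1] = {{0},{1,4},{2},{3}}
Fixed point at round 2; 4 class(es).
4∈{1,4}, 1∈{1,4}

Answer: BISIMILAR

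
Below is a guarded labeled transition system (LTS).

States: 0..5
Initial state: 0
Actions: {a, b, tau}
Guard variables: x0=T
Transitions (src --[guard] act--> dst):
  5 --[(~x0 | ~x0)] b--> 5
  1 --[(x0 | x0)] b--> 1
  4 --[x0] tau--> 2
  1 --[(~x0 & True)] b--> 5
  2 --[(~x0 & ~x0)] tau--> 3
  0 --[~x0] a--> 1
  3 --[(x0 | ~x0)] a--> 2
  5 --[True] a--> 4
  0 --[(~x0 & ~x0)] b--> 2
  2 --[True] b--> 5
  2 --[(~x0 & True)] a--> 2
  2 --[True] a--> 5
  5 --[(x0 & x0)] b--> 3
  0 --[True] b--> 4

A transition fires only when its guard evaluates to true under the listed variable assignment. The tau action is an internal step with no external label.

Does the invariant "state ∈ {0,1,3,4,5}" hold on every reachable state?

Answer: INVARIANT VIOLATED at state 2

Trace:
Safe = {0,1,3,4,5}
Reach set: {0,2,3,4,5}
  0: safe
  2: VIOLATES
  3: safe
  4: safe
  5: safe
counterexample path to 2: b·tau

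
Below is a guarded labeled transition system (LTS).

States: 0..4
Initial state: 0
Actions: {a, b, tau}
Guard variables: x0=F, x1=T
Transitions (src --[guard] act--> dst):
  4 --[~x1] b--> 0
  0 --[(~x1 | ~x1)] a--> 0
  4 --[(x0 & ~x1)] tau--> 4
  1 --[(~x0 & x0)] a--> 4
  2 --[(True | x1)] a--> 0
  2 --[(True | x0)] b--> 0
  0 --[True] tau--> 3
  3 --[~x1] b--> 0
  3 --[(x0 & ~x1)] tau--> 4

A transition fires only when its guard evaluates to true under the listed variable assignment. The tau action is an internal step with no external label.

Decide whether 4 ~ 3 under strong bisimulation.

Refine partition for ~:
  P[0] = {{0,1,2,3,4}}
  P[1] = {{0},{1,3,4},{2}}
3 equivalence class(es) (converged in 2)
4∈{1,3,4}, 3∈{1,3,4}

Answer: BISIMILAR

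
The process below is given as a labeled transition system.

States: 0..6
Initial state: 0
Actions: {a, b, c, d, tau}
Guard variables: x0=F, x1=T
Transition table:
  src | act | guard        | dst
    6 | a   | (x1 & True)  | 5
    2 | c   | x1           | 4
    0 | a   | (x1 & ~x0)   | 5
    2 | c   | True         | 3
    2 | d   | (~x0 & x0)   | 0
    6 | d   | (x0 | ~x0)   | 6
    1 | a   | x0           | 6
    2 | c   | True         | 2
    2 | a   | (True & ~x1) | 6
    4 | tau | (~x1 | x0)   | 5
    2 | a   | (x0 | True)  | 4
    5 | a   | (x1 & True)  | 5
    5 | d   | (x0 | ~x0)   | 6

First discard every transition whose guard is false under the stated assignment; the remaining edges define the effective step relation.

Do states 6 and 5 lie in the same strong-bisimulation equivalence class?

Answer: BISIMILAR

Trace:
Refine partition for ~:
  round 0: {{0,1,2,3,4,5,6}}
  round 1: {{0},{1,3,4},{2},{5,6}}
stable after 2 split(s): 4 block(s)
[6]={5,6}  [5]={5,6}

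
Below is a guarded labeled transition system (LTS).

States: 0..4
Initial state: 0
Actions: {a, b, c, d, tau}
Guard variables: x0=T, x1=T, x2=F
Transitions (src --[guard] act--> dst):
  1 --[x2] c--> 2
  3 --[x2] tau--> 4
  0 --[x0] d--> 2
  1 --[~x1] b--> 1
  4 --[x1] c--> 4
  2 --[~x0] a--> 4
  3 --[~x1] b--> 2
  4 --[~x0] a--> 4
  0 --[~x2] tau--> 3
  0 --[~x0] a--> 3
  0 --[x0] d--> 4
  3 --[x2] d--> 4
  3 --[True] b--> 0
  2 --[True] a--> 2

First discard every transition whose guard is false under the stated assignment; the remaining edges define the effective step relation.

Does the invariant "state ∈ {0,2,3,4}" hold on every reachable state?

Answer: INVARIANT HOLDS

Analysis:
Inv-set: {0,2,3,4}
Reachable = {0,2,3,4}
  0: ✓
  2: ✓
  3: ✓
  4: ✓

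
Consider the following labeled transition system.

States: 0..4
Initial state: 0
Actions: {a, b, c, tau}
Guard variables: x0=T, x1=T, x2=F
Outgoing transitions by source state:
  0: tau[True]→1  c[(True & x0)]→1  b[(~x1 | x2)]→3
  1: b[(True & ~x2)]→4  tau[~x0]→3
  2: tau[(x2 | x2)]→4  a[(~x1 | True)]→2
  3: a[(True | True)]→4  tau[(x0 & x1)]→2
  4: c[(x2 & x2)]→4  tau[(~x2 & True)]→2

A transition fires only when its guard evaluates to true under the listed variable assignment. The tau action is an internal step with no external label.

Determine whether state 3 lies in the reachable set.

Answer: UNREACHABLE

Working:
7 transition(s) survive guard evaluation.
depth 0: {0}
depth 1: {1}  now seen {0,1}
depth 2: {4}  now seen {0,1,4}
depth 3: {2}  now seen {0,1,2,4}
Reachable = {0,1,2,4}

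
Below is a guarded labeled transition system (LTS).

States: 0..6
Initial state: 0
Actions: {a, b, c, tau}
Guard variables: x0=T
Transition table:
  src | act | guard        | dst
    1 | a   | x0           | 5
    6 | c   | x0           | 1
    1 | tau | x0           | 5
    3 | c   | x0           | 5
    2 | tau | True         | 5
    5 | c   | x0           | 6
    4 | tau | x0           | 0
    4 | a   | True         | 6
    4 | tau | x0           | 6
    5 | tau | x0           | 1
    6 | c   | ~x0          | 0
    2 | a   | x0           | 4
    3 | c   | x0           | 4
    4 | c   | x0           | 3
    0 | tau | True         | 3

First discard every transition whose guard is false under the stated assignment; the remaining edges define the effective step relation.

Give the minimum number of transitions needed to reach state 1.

Layered search for 1:
  Layer 0: {0}
  Layer 1: {3}
  Layer 2: {4,5}
  Layer 3: {1,6}
1 enters at depth 3; path tau·c·tau

Answer: 3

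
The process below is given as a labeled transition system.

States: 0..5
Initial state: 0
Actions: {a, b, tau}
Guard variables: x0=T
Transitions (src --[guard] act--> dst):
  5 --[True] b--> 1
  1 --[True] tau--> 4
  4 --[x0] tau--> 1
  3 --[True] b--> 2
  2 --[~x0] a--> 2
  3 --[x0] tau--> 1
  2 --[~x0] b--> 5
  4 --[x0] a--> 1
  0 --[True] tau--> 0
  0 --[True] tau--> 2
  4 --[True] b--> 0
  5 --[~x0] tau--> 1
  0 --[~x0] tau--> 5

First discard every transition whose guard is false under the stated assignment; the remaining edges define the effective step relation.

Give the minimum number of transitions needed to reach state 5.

Answer: UNREACHABLE

Analysis:
Layered search for 5:
  depth 0: {0}
  depth 1: {2}
5 never appears.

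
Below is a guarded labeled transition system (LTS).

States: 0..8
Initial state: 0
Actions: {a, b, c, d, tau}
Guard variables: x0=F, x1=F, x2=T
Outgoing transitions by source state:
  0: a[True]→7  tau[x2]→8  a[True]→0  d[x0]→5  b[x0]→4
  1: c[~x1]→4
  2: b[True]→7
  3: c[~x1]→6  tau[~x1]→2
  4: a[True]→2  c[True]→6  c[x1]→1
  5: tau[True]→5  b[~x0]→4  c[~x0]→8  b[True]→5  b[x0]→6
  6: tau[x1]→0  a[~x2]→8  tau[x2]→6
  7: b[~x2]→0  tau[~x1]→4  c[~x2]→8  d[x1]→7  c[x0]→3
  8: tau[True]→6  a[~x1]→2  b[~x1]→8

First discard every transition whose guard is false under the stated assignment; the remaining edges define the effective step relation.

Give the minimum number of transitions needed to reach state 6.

Answer: 2

Trace:
Layered search for 6:
  Layer 0: {0}
  Layer 1: {7,8}
  Layer 2: {2,4,6}
6 enters at depth 2; path tau·tau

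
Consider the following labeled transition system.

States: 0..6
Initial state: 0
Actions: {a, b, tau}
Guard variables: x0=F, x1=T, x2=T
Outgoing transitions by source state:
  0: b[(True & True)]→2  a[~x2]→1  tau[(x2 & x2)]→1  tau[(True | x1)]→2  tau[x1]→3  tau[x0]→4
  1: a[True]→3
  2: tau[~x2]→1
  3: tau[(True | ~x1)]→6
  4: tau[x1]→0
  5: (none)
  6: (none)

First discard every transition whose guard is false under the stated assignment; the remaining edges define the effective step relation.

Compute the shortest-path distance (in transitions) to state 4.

Answer: UNREACHABLE

Working:
Breadth-first toward 4:
  L0 = {0}
  L1 = {1,2,3}
  L2 = {6}
4 never appears.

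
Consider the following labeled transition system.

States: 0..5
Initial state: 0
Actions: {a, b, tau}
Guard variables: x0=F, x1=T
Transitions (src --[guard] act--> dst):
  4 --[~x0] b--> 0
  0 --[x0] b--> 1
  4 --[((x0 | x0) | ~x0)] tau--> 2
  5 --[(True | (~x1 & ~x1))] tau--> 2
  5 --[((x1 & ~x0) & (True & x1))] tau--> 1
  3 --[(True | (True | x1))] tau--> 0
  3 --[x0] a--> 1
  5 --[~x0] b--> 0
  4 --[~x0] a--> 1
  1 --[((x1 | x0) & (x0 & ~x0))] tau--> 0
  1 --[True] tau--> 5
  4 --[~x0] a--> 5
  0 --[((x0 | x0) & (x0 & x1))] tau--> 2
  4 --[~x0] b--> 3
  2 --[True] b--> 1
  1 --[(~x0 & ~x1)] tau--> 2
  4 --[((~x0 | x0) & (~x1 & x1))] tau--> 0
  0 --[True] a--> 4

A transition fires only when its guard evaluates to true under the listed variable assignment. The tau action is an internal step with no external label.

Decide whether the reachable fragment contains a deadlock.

Reachable = {0,1,2,3,4,5}
  0: a→4  [deg 1]
  1: tau→5  [deg 1]
  2: b→1  [deg 1]
  3: tau→0  [deg 1]
  4: a→1  a→5  b→0  b→3  tau→2  [deg 5]
  5: b→0  tau→1  tau→2  [deg 3]

Answer: DEADLOCK-FREE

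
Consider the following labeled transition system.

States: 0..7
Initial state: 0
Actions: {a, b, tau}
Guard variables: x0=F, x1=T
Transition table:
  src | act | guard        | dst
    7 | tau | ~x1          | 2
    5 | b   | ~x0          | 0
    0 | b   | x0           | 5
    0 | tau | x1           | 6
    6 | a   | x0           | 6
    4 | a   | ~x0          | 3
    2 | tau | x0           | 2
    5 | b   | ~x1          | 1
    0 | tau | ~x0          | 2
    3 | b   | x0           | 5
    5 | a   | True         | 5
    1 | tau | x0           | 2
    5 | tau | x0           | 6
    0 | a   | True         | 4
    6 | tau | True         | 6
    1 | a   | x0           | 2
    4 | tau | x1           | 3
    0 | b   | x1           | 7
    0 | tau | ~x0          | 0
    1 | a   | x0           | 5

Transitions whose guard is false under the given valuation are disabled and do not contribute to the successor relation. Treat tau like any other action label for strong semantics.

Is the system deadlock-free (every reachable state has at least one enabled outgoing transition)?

Answer: DEADLOCK at state 2

Analysis:
Reach set: {0,2,3,4,6,7}
  0: a→4  b→7  tau→0  tau→2  tau→6  [5 exit(s)]
  2: ∅  [no exit]
  3: ∅  [no exit]
  4: a→3  tau→3  [2 exit(s)]
  6: tau→6  [1 exit(s)]
  7: ∅  [no exit]
Path to 2: tau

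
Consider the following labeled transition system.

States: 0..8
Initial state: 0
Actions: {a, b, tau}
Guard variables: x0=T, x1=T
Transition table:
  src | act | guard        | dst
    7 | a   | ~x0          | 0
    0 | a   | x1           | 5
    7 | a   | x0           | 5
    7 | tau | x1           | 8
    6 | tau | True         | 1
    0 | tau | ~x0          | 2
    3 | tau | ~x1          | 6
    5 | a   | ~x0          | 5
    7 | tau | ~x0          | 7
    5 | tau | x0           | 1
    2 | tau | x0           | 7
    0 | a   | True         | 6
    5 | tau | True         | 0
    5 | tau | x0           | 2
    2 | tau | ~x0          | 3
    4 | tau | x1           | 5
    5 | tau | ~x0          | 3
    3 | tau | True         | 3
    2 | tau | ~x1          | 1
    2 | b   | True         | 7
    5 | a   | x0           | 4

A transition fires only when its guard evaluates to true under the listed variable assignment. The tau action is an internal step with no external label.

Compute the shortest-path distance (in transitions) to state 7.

Answer: 3

Analysis:
Breadth-first toward 7:
  L0 = {0}
  L1 = {5,6}
  L2 = {1,2,4}
  L3 = {7}
depth(7)=3, e.g. a·tau·b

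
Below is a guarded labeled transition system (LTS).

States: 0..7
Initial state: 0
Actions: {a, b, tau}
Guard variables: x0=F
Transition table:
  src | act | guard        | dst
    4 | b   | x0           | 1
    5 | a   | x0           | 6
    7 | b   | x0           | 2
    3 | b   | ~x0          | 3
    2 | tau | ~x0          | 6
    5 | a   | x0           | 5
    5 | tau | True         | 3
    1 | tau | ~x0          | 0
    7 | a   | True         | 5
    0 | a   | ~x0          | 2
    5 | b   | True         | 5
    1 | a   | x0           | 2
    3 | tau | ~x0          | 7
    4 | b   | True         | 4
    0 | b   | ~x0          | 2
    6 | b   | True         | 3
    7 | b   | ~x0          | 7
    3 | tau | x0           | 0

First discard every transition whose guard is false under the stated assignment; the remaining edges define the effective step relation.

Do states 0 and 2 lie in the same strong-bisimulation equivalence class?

Refine partition for ~:
  π0 = {{0,1,2,3,4,5,6,7}}
  π1 = {{0,7},{1,2},{3,5},{4,6}}
  π2 = {{0},{1},{2},{3},{4},{5},{6},{7}}
8 equivalence class(es) (converged in 3)
[0]={0}  [2]={2}

Answer: NOT BISIMILAR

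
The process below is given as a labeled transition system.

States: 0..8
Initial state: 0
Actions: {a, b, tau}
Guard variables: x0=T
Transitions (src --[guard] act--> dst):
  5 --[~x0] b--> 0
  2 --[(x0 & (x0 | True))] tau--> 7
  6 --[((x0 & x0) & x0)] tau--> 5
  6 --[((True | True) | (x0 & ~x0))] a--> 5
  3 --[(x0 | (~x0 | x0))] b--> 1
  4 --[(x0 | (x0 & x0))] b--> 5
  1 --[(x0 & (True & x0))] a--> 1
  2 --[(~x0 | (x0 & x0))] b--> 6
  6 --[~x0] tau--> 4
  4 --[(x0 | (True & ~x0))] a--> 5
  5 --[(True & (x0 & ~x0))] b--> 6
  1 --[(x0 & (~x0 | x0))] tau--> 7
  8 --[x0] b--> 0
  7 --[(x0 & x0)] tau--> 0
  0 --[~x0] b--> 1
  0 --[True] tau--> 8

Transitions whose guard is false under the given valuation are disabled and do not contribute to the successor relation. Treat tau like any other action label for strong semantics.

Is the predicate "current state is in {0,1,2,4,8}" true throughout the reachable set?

Answer: INVARIANT HOLDS

Analysis:
Inv-set: {0,1,2,4,8}
Reachable = {0,8}
  0: ok
  8: ok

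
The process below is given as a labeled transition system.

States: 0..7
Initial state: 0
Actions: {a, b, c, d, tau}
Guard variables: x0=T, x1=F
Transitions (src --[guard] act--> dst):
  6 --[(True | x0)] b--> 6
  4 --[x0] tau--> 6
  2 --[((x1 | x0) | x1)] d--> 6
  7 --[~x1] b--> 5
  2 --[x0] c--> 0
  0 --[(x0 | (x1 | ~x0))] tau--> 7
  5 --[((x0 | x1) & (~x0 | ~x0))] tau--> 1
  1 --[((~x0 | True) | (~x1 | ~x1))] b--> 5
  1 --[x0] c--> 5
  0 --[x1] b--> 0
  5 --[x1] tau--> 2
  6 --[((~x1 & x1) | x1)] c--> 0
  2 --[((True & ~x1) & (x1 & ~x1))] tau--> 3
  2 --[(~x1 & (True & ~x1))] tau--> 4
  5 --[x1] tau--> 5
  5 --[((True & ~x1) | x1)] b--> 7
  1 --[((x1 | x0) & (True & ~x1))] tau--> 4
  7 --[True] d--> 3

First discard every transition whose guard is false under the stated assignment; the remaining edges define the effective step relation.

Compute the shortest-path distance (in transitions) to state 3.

Answer: 2

Trace:
BFS to 3:
  L0 = {0}
  L1 = {7}
  L2 = {3,5}
depth(3)=2, e.g. tau·d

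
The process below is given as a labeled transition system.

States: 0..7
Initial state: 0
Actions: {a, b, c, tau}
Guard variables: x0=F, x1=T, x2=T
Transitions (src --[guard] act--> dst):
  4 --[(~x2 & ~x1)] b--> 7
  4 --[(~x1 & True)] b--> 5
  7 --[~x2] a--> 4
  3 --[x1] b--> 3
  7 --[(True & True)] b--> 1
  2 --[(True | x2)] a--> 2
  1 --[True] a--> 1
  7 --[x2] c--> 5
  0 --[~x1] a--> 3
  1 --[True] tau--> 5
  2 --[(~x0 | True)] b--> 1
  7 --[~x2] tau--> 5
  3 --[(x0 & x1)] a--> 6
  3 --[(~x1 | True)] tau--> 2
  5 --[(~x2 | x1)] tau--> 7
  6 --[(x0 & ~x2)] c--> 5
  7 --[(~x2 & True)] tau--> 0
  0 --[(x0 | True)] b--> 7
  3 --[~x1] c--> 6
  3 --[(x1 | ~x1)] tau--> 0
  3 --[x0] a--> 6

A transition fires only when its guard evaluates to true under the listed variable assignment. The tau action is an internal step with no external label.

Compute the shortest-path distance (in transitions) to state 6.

Answer: UNREACHABLE

Analysis:
BFS to 6:
  Layer 0: {0}
  Layer 1: {7}
  Layer 2: {1,5}
6 never appears.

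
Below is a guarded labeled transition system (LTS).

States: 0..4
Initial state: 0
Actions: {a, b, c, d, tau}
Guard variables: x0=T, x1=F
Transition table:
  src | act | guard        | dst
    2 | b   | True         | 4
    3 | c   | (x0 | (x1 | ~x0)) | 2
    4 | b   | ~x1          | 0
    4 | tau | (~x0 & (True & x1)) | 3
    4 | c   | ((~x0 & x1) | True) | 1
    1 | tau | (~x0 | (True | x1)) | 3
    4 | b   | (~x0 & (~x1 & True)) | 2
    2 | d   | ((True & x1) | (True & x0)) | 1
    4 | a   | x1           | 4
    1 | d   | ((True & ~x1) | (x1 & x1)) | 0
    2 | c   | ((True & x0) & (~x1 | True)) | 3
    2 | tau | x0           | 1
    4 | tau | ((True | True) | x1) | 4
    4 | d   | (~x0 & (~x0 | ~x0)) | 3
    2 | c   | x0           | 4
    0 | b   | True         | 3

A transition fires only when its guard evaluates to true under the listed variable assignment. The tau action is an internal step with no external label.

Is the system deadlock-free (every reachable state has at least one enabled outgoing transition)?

Answer: DEADLOCK-FREE

Working:
Reachable = {0,1,2,3,4}
  0: b→3  [deg 1]
  1: d→0  tau→3  [deg 2]
  2: b→4  c→3  c→4  d→1  tau→1  [deg 5]
  3: c→2  [deg 1]
  4: b→0  c→1  tau→4  [deg 3]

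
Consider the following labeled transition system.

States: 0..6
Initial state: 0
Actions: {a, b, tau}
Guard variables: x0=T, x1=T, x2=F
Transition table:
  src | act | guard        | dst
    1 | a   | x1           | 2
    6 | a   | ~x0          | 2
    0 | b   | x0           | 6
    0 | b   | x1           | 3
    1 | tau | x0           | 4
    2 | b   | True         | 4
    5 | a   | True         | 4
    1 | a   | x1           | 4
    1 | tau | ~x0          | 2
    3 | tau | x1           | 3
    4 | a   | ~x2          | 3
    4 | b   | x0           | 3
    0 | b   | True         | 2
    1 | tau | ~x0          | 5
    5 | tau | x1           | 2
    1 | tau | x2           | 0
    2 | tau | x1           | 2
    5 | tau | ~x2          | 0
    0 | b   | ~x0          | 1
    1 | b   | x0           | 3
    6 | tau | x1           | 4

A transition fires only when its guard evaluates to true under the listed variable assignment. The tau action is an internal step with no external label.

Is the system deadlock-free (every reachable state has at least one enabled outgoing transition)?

Answer: DEADLOCK-FREE

Analysis:
Reachable = {0,2,3,4,6}
  0: b→2  b→3  b→6  [3 out]
  2: b→4  tau→2  [2 out]
  3: tau→3  [1 out]
  4: a→3  b→3  [2 out]
  6: tau→4  [1 out]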